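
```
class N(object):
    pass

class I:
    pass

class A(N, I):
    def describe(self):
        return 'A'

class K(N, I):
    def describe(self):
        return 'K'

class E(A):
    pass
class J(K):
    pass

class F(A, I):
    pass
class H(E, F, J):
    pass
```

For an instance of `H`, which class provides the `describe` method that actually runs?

A

L[H] = H + merge(L[E], L[F], L[J], [E F J])
  take E:  [E A N I object] + [F A N I object] + [J K N I object] + [E F J]
  take F:  [A N I object] + [F A N I object] + [J K N I object] + [F J]
  take A:  [A N I object] + [A N I object] + [J K N I object] + [J]
  take J:  [N I object] + [N I object] + [J K N I object] + [J]
  take K:  [N I object] + [N I object] + [K N I object]
  take N:  [N I object] + [N I object] + [N I object]
  take I:  [I object] + [I object] + [I object]
  take object:  [object] + [object] + [object]
MRO: H E F A J K N I object
describe is defined in: A, K. First along the MRO is A.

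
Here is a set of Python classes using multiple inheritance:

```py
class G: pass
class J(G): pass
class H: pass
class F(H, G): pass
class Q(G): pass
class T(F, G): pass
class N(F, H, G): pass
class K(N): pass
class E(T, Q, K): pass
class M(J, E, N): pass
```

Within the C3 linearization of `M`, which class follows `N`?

F

L[M] = M + merge(L[J], L[E], L[N], [J E N])
  take J:  [J G object] + [E T Q K N F H G object] + [N F H G object] + [J E N]
  take E:  [G object] + [E T Q K N F H G object] + [N F H G object] + [E N]
  take T:  [G object] + [T Q K N F H G object] + [N F H G object] + [N]
  take Q:  [G object] + [Q K N F H G object] + [N F H G object] + [N]
  take K:  [G object] + [K N F H G object] + [N F H G object] + [N]
  take N:  [G object] + [N F H G object] + [N F H G object] + [N]
  take F:  [G object] + [F H G object] + [F H G object]
  take H:  [G object] + [H G object] + [H G object]
  take G:  [G object] + [G object] + [G object]
  take object:  [object] + [object] + [object]
MRO: M J E T Q K N F H G object
N is at position 6; next is F.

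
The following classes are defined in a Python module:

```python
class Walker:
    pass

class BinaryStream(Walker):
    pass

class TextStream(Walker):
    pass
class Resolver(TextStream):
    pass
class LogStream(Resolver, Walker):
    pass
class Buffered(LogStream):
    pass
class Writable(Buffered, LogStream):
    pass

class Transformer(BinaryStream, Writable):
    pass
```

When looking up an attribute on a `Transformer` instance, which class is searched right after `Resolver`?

TextStream

L[Transformer] = Transformer + merge(L[BinaryStream], L[Writable], [BinaryStream Writable])
  take BinaryStream:  [BinaryStream Walker object] + [Writable Buffered LogStream Resolver TextStream Walker object] + [BinaryStream Writable]
  take Writable:  [Walker object] + [Writable Buffered LogStream Resolver TextStream Walker object] + [Writable]
  take Buffered:  [Walker object] + [Buffered LogStream Resolver TextStream Walker object]
  take LogStream:  [Walker object] + [LogStream Resolver TextStream Walker object]
  take Resolver:  [Walker object] + [Resolver TextStream Walker object]
  take TextStream:  [Walker object] + [TextStream Walker object]
  take Walker:  [Walker object] + [Walker object]
  take object:  [object] + [object]
MRO: Transformer BinaryStream Writable Buffered LogStream Resolver TextStream Walker object
Resolver is at position 5; next is TextStream.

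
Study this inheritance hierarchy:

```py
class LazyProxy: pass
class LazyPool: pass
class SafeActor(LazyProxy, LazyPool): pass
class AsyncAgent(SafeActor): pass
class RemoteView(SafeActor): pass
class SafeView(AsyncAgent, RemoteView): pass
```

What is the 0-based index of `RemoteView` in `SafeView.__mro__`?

L[SafeView] = SafeView + merge(L[AsyncAgent], L[RemoteView], [AsyncAgent RemoteView])
  take AsyncAgent:  [AsyncAgent SafeActor LazyProxy LazyPool object] + [RemoteView SafeActor LazyProxy LazyPool object] + [AsyncAgent RemoteView]
  take RemoteView:  [SafeActor LazyProxy LazyPool object] + [RemoteView SafeActor LazyProxy LazyPool object] + [RemoteView]
  take SafeActor:  [SafeActor LazyProxy LazyPool object] + [SafeActor LazyProxy LazyPool object]
  take LazyProxy:  [LazyProxy LazyPool object] + [LazyProxy LazyPool object]
  take LazyPool:  [LazyPool object] + [LazyPool object]
  take object:  [object] + [object]
MRO: SafeView AsyncAgent RemoteView SafeActor LazyProxy LazyPool object
RemoteView sits at index 2.

2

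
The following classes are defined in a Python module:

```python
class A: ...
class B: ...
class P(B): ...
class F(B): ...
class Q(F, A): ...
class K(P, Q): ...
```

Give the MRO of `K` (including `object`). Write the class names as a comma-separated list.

L[K] = K + merge(L[P], L[Q], [P Q])
  take P:  [P B object] + [Q F B A object] + [P Q]
  take Q:  [B object] + [Q F B A object] + [Q]
  take F:  [B object] + [F B A object]
  take B:  [B object] + [B A object]
  take A:  [object] + [A object]
  take object:  [object] + [object]

K, P, Q, F, B, A, object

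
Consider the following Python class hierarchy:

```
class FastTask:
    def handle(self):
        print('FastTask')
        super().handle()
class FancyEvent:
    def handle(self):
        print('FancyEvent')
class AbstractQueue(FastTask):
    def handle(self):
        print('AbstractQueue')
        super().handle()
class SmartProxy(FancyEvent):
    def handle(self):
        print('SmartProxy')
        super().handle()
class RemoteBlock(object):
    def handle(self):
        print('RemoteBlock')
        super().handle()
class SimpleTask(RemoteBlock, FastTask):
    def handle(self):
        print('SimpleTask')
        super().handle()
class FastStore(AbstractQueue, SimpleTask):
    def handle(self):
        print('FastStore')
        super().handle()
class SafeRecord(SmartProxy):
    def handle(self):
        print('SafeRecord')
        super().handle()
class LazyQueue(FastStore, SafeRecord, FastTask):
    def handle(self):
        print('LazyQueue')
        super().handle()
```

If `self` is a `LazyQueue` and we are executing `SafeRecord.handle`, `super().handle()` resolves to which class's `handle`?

L[LazyQueue] = LazyQueue + merge(L[FastStore], L[SafeRecord], L[FastTask], [FastStore SafeRecord FastTask])
  take FastStore:  [FastStore AbstractQueue SimpleTask RemoteBlock FastTask object] + [SafeRecord SmartProxy FancyEvent object] + [FastTask object] + [FastStore SafeRecord FastTask]
  take AbstractQueue:  [AbstractQueue SimpleTask RemoteBlock FastTask object] + [SafeRecord SmartProxy FancyEvent object] + [FastTask object] + [SafeRecord FastTask]
  take SimpleTask:  [SimpleTask RemoteBlock FastTask object] + [SafeRecord SmartProxy FancyEvent object] + [FastTask object] + [SafeRecord FastTask]
  take RemoteBlock:  [RemoteBlock FastTask object] + [SafeRecord SmartProxy FancyEvent object] + [FastTask object] + [SafeRecord FastTask]
  take SafeRecord:  [FastTask object] + [SafeRecord SmartProxy FancyEvent object] + [FastTask object] + [SafeRecord FastTask]
  take FastTask:  [FastTask object] + [SmartProxy FancyEvent object] + [FastTask object] + [FastTask]
  take SmartProxy:  [object] + [SmartProxy FancyEvent object] + [object]
  take FancyEvent:  [object] + [FancyEvent object] + [object]
  take object:  [object] + [object] + [object]
MRO: LazyQueue FastStore AbstractQueue SimpleTask RemoteBlock SafeRecord FastTask SmartProxy FancyEvent object
super() in SafeRecord.handle on a LazyQueue instance goes to the class after SafeRecord in LazyQueue's MRO: FastTask.

FastTask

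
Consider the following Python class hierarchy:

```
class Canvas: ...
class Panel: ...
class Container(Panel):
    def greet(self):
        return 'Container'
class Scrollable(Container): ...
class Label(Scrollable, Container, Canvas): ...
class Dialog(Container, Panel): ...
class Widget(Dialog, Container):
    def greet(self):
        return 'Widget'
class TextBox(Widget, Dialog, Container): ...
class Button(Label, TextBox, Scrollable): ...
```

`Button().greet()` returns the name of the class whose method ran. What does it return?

Widget

L[Button] = Button + merge(L[Label], L[TextBox], L[Scrollable], [Label TextBox Scrollable])
  take Label:  [Label Scrollable Container Panel Canvas object] + [TextBox Widget Dialog Container Panel object] + [Scrollable Container Panel object] + [Label TextBox Scrollable]
  take TextBox:  [Scrollable Container Panel Canvas object] + [TextBox Widget Dialog Container Panel object] + [Scrollable Container Panel object] + [TextBox Scrollable]
  take Scrollable:  [Scrollable Container Panel Canvas object] + [Widget Dialog Container Panel object] + [Scrollable Container Panel object] + [Scrollable]
  take Widget:  [Container Panel Canvas object] + [Widget Dialog Container Panel object] + [Container Panel object]
  take Dialog:  [Container Panel Canvas object] + [Dialog Container Panel object] + [Container Panel object]
  take Container:  [Container Panel Canvas object] + [Container Panel object] + [Container Panel object]
  take Panel:  [Panel Canvas object] + [Panel object] + [Panel object]
  take Canvas:  [Canvas object] + [object] + [object]
  take object:  [object] + [object] + [object]
MRO: Button Label TextBox Scrollable Widget Dialog Container Panel Canvas object
greet is defined in: Container, Widget. First along the MRO is Widget.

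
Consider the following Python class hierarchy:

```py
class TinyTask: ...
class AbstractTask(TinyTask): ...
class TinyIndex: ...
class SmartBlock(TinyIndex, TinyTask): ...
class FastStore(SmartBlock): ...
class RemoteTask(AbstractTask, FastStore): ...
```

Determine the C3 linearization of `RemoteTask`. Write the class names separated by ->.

RemoteTask -> AbstractTask -> FastStore -> SmartBlock -> TinyIndex -> TinyTask -> object

L[RemoteTask] = RemoteTask + merge(L[AbstractTask], L[FastStore], [AbstractTask FastStore])
  take AbstractTask:  [AbstractTask TinyTask object] + [FastStore SmartBlock TinyIndex TinyTask object] + [AbstractTask FastStore]
  take FastStore:  [TinyTask object] + [FastStore SmartBlock TinyIndex TinyTask object] + [FastStore]
  take SmartBlock:  [TinyTask object] + [SmartBlock TinyIndex TinyTask object]
  take TinyIndex:  [TinyTask object] + [TinyIndex TinyTask object]
  take TinyTask:  [TinyTask object] + [TinyTask object]
  take object:  [object] + [object]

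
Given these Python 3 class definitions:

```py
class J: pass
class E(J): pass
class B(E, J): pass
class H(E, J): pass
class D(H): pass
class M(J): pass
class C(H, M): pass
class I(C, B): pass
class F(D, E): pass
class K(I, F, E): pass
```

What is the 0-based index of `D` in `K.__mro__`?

4

L[K] = K + merge(L[I], L[F], L[E], [I F E])
  take I:  [I C H B E M J object] + [F D H E J object] + [E J object] + [I F E]
  take C:  [C H B E M J object] + [F D H E J object] + [E J object] + [F E]
  take F:  [H B E M J object] + [F D H E J object] + [E J object] + [F E]
  take D:  [H B E M J object] + [D H E J object] + [E J object] + [E]
  take H:  [H B E M J object] + [H E J object] + [E J object] + [E]
  take B:  [B E M J object] + [E J object] + [E J object] + [E]
  take E:  [E M J object] + [E J object] + [E J object] + [E]
  take M:  [M J object] + [J object] + [J object]
  take J:  [J object] + [J object] + [J object]
  take object:  [object] + [object] + [object]
MRO: K I C F D H B E M J object
D sits at index 4.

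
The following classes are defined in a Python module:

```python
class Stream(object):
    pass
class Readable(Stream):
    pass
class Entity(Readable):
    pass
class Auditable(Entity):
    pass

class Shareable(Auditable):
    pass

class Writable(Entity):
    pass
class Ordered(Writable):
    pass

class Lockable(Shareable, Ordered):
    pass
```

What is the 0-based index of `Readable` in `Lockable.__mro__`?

L[Lockable] = Lockable + merge(L[Shareable], L[Ordered], [Shareable Ordered])
  take Shareable:  [Shareable Auditable Entity Readable Stream object] + [Ordered Writable Entity Readable Stream object] + [Shareable Ordered]
  take Auditable:  [Auditable Entity Readable Stream object] + [Ordered Writable Entity Readable Stream object] + [Ordered]
  take Ordered:  [Entity Readable Stream object] + [Ordered Writable Entity Readable Stream object] + [Ordered]
  take Writable:  [Entity Readable Stream object] + [Writable Entity Readable Stream object]
  take Entity:  [Entity Readable Stream object] + [Entity Readable Stream object]
  take Readable:  [Readable Stream object] + [Readable Stream object]
  take Stream:  [Stream object] + [Stream object]
  take object:  [object] + [object]
MRO: Lockable Shareable Auditable Ordered Writable Entity Readable Stream object
Readable sits at index 6.

6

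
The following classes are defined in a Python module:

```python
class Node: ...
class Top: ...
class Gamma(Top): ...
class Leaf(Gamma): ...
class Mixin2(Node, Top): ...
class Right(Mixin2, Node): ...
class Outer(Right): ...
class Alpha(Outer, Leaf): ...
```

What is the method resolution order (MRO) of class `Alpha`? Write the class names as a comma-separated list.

L[Alpha] = Alpha + merge(L[Outer], L[Leaf], [Outer Leaf])
  take Outer:  [Outer Right Mixin2 Node Top object] + [Leaf Gamma Top object] + [Outer Leaf]
  take Right:  [Right Mixin2 Node Top object] + [Leaf Gamma Top object] + [Leaf]
  take Mixin2:  [Mixin2 Node Top object] + [Leaf Gamma Top object] + [Leaf]
  take Node:  [Node Top object] + [Leaf Gamma Top object] + [Leaf]
  take Leaf:  [Top object] + [Leaf Gamma Top object] + [Leaf]
  take Gamma:  [Top object] + [Gamma Top object]
  take Top:  [Top object] + [Top object]
  take object:  [object] + [object]

Alpha, Outer, Right, Mixin2, Node, Leaf, Gamma, Top, object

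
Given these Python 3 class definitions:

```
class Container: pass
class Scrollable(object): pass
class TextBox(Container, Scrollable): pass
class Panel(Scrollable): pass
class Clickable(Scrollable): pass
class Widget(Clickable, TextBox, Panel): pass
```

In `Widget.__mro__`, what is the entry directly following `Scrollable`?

object

L[Widget] = Widget + merge(L[Clickable], L[TextBox], L[Panel], [Clickable TextBox Panel])
  take Clickable:  [Clickable Scrollable object] + [TextBox Container Scrollable object] + [Panel Scrollable object] + [Clickable TextBox Panel]
  take TextBox:  [Scrollable object] + [TextBox Container Scrollable object] + [Panel Scrollable object] + [TextBox Panel]
  take Container:  [Scrollable object] + [Container Scrollable object] + [Panel Scrollable object] + [Panel]
  take Panel:  [Scrollable object] + [Scrollable object] + [Panel Scrollable object] + [Panel]
  take Scrollable:  [Scrollable object] + [Scrollable object] + [Scrollable object]
  take object:  [object] + [object] + [object]
MRO: Widget Clickable TextBox Container Panel Scrollable object
Scrollable is at position 5; next is object.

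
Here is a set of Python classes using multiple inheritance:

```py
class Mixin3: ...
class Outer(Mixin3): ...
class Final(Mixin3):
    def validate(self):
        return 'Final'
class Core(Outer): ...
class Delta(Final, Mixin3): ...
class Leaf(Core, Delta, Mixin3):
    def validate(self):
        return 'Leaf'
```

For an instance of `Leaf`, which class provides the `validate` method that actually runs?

L[Leaf] = Leaf + merge(L[Core], L[Delta], L[Mixin3], [Core Delta Mixin3])
  take Core:  [Core Outer Mixin3 object] + [Delta Final Mixin3 object] + [Mixin3 object] + [Core Delta Mixin3]
  take Outer:  [Outer Mixin3 object] + [Delta Final Mixin3 object] + [Mixin3 object] + [Delta Mixin3]
  take Delta:  [Mixin3 object] + [Delta Final Mixin3 object] + [Mixin3 object] + [Delta Mixin3]
  take Final:  [Mixin3 object] + [Final Mixin3 object] + [Mixin3 object] + [Mixin3]
  take Mixin3:  [Mixin3 object] + [Mixin3 object] + [Mixin3 object] + [Mixin3]
  take object:  [object] + [object] + [object]
MRO: Leaf Core Outer Delta Final Mixin3 object
validate is defined in: Final, Leaf. First along the MRO is Leaf.

Leaf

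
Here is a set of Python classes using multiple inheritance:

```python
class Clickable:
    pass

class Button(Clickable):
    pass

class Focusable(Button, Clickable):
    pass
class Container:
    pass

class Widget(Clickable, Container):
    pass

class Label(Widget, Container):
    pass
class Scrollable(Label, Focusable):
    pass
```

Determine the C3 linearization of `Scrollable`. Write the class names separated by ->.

Scrollable -> Label -> Widget -> Focusable -> Button -> Clickable -> Container -> object

L[Scrollable] = Scrollable + merge(L[Label], L[Focusable], [Label Focusable])
  take Label:  [Label Widget Clickable Container object] + [Focusable Button Clickable object] + [Label Focusable]
  take Widget:  [Widget Clickable Container object] + [Focusable Button Clickable object] + [Focusable]
  take Focusable:  [Clickable Container object] + [Focusable Button Clickable object] + [Focusable]
  take Button:  [Clickable Container object] + [Button Clickable object]
  take Clickable:  [Clickable Container object] + [Clickable object]
  take Container:  [Container object] + [object]
  take object:  [object] + [object]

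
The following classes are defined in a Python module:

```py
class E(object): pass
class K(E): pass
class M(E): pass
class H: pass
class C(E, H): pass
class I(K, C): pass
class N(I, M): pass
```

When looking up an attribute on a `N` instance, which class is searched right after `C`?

L[N] = N + merge(L[I], L[M], [I M])
  take I:  [I K C E H object] + [M E object] + [I M]
  take K:  [K C E H object] + [M E object] + [M]
  take C:  [C E H object] + [M E object] + [M]
  take M:  [E H object] + [M E object] + [M]
  take E:  [E H object] + [E object]
  take H:  [H object] + [object]
  take object:  [object] + [object]
MRO: N I K C M E H object
C is at position 3; next is M.

M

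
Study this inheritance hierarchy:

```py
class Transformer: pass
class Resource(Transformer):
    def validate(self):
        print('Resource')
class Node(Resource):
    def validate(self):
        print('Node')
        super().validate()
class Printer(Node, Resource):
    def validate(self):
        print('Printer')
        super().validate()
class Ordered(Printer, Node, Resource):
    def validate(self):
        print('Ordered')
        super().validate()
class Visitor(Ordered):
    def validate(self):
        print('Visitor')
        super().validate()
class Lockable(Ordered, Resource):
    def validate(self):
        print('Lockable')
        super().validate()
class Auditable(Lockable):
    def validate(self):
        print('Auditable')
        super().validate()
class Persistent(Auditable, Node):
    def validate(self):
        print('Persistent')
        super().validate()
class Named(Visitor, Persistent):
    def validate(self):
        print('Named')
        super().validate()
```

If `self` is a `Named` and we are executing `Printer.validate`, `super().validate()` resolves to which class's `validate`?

Node

L[Named] = Named + merge(L[Visitor], L[Persistent], [Visitor Persistent])
  take Visitor:  [Visitor Ordered Printer Node Resource Transformer object] + [Persistent Auditable Lockable Ordered Printer Node Resource Transformer object] + [Visitor Persistent]
  take Persistent:  [Ordered Printer Node Resource Transformer object] + [Persistent Auditable Lockable Ordered Printer Node Resource Transformer object] + [Persistent]
  take Auditable:  [Ordered Printer Node Resource Transformer object] + [Auditable Lockable Ordered Printer Node Resource Transformer object]
  take Lockable:  [Ordered Printer Node Resource Transformer object] + [Lockable Ordered Printer Node Resource Transformer object]
  take Ordered:  [Ordered Printer Node Resource Transformer object] + [Ordered Printer Node Resource Transformer object]
  take Printer:  [Printer Node Resource Transformer object] + [Printer Node Resource Transformer object]
  take Node:  [Node Resource Transformer object] + [Node Resource Transformer object]
  take Resource:  [Resource Transformer object] + [Resource Transformer object]
  take Transformer:  [Transformer object] + [Transformer object]
  take object:  [object] + [object]
MRO: Named Visitor Persistent Auditable Lockable Ordered Printer Node Resource Transformer object
super() in Printer.validate on a Named instance goes to the class after Printer in Named's MRO: Node.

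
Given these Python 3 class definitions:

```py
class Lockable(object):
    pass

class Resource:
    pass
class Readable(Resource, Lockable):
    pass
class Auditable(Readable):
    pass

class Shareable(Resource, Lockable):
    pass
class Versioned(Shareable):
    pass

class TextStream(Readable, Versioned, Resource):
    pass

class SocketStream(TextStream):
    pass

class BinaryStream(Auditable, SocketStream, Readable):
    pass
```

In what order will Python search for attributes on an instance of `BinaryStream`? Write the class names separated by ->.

BinaryStream -> Auditable -> SocketStream -> TextStream -> Readable -> Versioned -> Shareable -> Resource -> Lockable -> object

L[BinaryStream] = BinaryStream + merge(L[Auditable], L[SocketStream], L[Readable], [Auditable SocketStream Readable])
  take Auditable:  [Auditable Readable Resource Lockable object] + [SocketStream TextStream Readable Versioned Shareable Resource Lockable object] + [Readable Resource Lockable object] + [Auditable SocketStream Readable]
  take SocketStream:  [Readable Resource Lockable object] + [SocketStream TextStream Readable Versioned Shareable Resource Lockable object] + [Readable Resource Lockable object] + [SocketStream Readable]
  take TextStream:  [Readable Resource Lockable object] + [TextStream Readable Versioned Shareable Resource Lockable object] + [Readable Resource Lockable object] + [Readable]
  take Readable:  [Readable Resource Lockable object] + [Readable Versioned Shareable Resource Lockable object] + [Readable Resource Lockable object] + [Readable]
  take Versioned:  [Resource Lockable object] + [Versioned Shareable Resource Lockable object] + [Resource Lockable object]
  take Shareable:  [Resource Lockable object] + [Shareable Resource Lockable object] + [Resource Lockable object]
  take Resource:  [Resource Lockable object] + [Resource Lockable object] + [Resource Lockable object]
  take Lockable:  [Lockable object] + [Lockable object] + [Lockable object]
  take object:  [object] + [object] + [object]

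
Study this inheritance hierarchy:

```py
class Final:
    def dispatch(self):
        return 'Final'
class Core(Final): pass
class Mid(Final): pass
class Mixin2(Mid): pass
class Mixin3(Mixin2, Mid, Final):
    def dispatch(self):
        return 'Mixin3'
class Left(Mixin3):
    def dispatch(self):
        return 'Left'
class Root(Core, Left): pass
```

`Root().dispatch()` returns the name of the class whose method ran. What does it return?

Left

L[Root] = Root + merge(L[Core], L[Left], [Core Left])
  take Core:  [Core Final object] + [Left Mixin3 Mixin2 Mid Final object] + [Core Left]
  take Left:  [Final object] + [Left Mixin3 Mixin2 Mid Final object] + [Left]
  take Mixin3:  [Final object] + [Mixin3 Mixin2 Mid Final object]
  take Mixin2:  [Final object] + [Mixin2 Mid Final object]
  take Mid:  [Final object] + [Mid Final object]
  take Final:  [Final object] + [Final object]
  take object:  [object] + [object]
MRO: Root Core Left Mixin3 Mixin2 Mid Final object
dispatch is defined in: Final, Left, Mixin3. First along the MRO is Left.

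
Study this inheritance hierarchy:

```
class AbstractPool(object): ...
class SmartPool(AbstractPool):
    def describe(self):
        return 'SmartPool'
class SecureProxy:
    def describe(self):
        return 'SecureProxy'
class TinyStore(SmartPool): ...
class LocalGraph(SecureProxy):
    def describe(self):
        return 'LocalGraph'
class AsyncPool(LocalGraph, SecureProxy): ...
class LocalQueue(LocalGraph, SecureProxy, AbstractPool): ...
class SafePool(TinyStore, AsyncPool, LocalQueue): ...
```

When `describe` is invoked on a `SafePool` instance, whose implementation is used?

SmartPool

L[SafePool] = SafePool + merge(L[TinyStore], L[AsyncPool], L[LocalQueue], [TinyStore AsyncPool LocalQueue])
  take TinyStore:  [TinyStore SmartPool AbstractPool object] + [AsyncPool LocalGraph SecureProxy object] + [LocalQueue LocalGraph SecureProxy AbstractPool object] + [TinyStore AsyncPool LocalQueue]
  take SmartPool:  [SmartPool AbstractPool object] + [AsyncPool LocalGraph SecureProxy object] + [LocalQueue LocalGraph SecureProxy AbstractPool object] + [AsyncPool LocalQueue]
  take AsyncPool:  [AbstractPool object] + [AsyncPool LocalGraph SecureProxy object] + [LocalQueue LocalGraph SecureProxy AbstractPool object] + [AsyncPool LocalQueue]
  take LocalQueue:  [AbstractPool object] + [LocalGraph SecureProxy object] + [LocalQueue LocalGraph SecureProxy AbstractPool object] + [LocalQueue]
  take LocalGraph:  [AbstractPool object] + [LocalGraph SecureProxy object] + [LocalGraph SecureProxy AbstractPool object]
  take SecureProxy:  [AbstractPool object] + [SecureProxy object] + [SecureProxy AbstractPool object]
  take AbstractPool:  [AbstractPool object] + [object] + [AbstractPool object]
  take object:  [object] + [object] + [object]
MRO: SafePool TinyStore SmartPool AsyncPool LocalQueue LocalGraph SecureProxy AbstractPool object
describe is defined in: LocalGraph, SecureProxy, SmartPool. First along the MRO is SmartPool.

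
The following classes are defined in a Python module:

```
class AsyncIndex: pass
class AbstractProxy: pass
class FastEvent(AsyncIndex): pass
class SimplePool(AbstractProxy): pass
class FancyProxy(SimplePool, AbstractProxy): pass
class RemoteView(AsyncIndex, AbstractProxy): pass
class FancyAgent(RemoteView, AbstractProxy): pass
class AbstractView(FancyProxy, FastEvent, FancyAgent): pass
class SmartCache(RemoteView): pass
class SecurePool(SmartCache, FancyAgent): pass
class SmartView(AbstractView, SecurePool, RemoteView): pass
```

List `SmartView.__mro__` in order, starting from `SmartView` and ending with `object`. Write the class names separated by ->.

SmartView -> AbstractView -> FancyProxy -> SimplePool -> FastEvent -> SecurePool -> SmartCache -> FancyAgent -> RemoteView -> AsyncIndex -> AbstractProxy -> object

L[SmartView] = SmartView + merge(L[AbstractView], L[SecurePool], L[RemoteView], [AbstractView SecurePool RemoteView])
  take AbstractView:  [AbstractView FancyProxy SimplePool FastEvent FancyAgent RemoteView AsyncIndex AbstractProxy object] + [SecurePool SmartCache FancyAgent RemoteView AsyncIndex AbstractProxy object] + [RemoteView AsyncIndex AbstractProxy object] + [AbstractView SecurePool RemoteView]
  take FancyProxy:  [FancyProxy SimplePool FastEvent FancyAgent RemoteView AsyncIndex AbstractProxy object] + [SecurePool SmartCache FancyAgent RemoteView AsyncIndex AbstractProxy object] + [RemoteView AsyncIndex AbstractProxy object] + [SecurePool RemoteView]
  take SimplePool:  [SimplePool FastEvent FancyAgent RemoteView AsyncIndex AbstractProxy object] + [SecurePool SmartCache FancyAgent RemoteView AsyncIndex AbstractProxy object] + [RemoteView AsyncIndex AbstractProxy object] + [SecurePool RemoteView]
  take FastEvent:  [FastEvent FancyAgent RemoteView AsyncIndex AbstractProxy object] + [SecurePool SmartCache FancyAgent RemoteView AsyncIndex AbstractProxy object] + [RemoteView AsyncIndex AbstractProxy object] + [SecurePool RemoteView]
  take SecurePool:  [FancyAgent RemoteView AsyncIndex AbstractProxy object] + [SecurePool SmartCache FancyAgent RemoteView AsyncIndex AbstractProxy object] + [RemoteView AsyncIndex AbstractProxy object] + [SecurePool RemoteView]
  take SmartCache:  [FancyAgent RemoteView AsyncIndex AbstractProxy object] + [SmartCache FancyAgent RemoteView AsyncIndex AbstractProxy object] + [RemoteView AsyncIndex AbstractProxy object] + [RemoteView]
  take FancyAgent:  [FancyAgent RemoteView AsyncIndex AbstractProxy object] + [FancyAgent RemoteView AsyncIndex AbstractProxy object] + [RemoteView AsyncIndex AbstractProxy object] + [RemoteView]
  take RemoteView:  [RemoteView AsyncIndex AbstractProxy object] + [RemoteView AsyncIndex AbstractProxy object] + [RemoteView AsyncIndex AbstractProxy object] + [RemoteView]
  take AsyncIndex:  [AsyncIndex AbstractProxy object] + [AsyncIndex AbstractProxy object] + [AsyncIndex AbstractProxy object]
  take AbstractProxy:  [AbstractProxy object] + [AbstractProxy object] + [AbstractProxy object]
  take object:  [object] + [object] + [object]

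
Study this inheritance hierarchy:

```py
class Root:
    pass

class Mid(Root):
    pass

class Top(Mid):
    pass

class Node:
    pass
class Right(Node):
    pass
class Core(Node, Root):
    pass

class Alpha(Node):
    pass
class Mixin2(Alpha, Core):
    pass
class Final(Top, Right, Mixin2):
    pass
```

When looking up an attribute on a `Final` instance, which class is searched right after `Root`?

object

L[Final] = Final + merge(L[Top], L[Right], L[Mixin2], [Top Right Mixin2])
  take Top:  [Top Mid Root object] + [Right Node object] + [Mixin2 Alpha Core Node Root object] + [Top Right Mixin2]
  take Mid:  [Mid Root object] + [Right Node object] + [Mixin2 Alpha Core Node Root object] + [Right Mixin2]
  take Right:  [Root object] + [Right Node object] + [Mixin2 Alpha Core Node Root object] + [Right Mixin2]
  take Mixin2:  [Root object] + [Node object] + [Mixin2 Alpha Core Node Root object] + [Mixin2]
  take Alpha:  [Root object] + [Node object] + [Alpha Core Node Root object]
  take Core:  [Root object] + [Node object] + [Core Node Root object]
  take Node:  [Root object] + [Node object] + [Node Root object]
  take Root:  [Root object] + [object] + [Root object]
  take object:  [object] + [object] + [object]
MRO: Final Top Mid Right Mixin2 Alpha Core Node Root object
Root is at position 8; next is object.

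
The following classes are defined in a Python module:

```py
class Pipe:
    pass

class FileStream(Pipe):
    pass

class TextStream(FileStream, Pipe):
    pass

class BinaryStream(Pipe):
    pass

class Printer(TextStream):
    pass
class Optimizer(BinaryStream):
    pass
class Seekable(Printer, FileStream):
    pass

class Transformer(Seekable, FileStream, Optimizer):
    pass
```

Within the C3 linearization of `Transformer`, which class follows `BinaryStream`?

L[Transformer] = Transformer + merge(L[Seekable], L[FileStream], L[Optimizer], [Seekable FileStream Optimizer])
  take Seekable:  [Seekable Printer TextStream FileStream Pipe object] + [FileStream Pipe object] + [Optimizer BinaryStream Pipe object] + [Seekable FileStream Optimizer]
  take Printer:  [Printer TextStream FileStream Pipe object] + [FileStream Pipe object] + [Optimizer BinaryStream Pipe object] + [FileStream Optimizer]
  take TextStream:  [TextStream FileStream Pipe object] + [FileStream Pipe object] + [Optimizer BinaryStream Pipe object] + [FileStream Optimizer]
  take FileStream:  [FileStream Pipe object] + [FileStream Pipe object] + [Optimizer BinaryStream Pipe object] + [FileStream Optimizer]
  take Optimizer:  [Pipe object] + [Pipe object] + [Optimizer BinaryStream Pipe object] + [Optimizer]
  take BinaryStream:  [Pipe object] + [Pipe object] + [BinaryStream Pipe object]
  take Pipe:  [Pipe object] + [Pipe object] + [Pipe object]
  take object:  [object] + [object] + [object]
MRO: Transformer Seekable Printer TextStream FileStream Optimizer BinaryStream Pipe object
BinaryStream is at position 6; next is Pipe.

Pipe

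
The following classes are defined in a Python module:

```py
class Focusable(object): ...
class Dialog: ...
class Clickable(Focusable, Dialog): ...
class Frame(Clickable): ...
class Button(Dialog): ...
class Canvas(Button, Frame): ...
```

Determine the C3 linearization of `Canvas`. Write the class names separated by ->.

Canvas -> Button -> Frame -> Clickable -> Focusable -> Dialog -> object

L[Canvas] = Canvas + merge(L[Button], L[Frame], [Button Frame])
  take Button:  [Button Dialog object] + [Frame Clickable Focusable Dialog object] + [Button Frame]
  take Frame:  [Dialog object] + [Frame Clickable Focusable Dialog object] + [Frame]
  take Clickable:  [Dialog object] + [Clickable Focusable Dialog object]
  take Focusable:  [Dialog object] + [Focusable Dialog object]
  take Dialog:  [Dialog object] + [Dialog object]
  take object:  [object] + [object]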